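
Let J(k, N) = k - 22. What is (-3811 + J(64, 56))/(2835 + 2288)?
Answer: -3769/5123 ≈ -0.73570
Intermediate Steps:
J(k, N) = -22 + k
(-3811 + J(64, 56))/(2835 + 2288) = (-3811 + (-22 + 64))/(2835 + 2288) = (-3811 + 42)/5123 = -3769*1/5123 = -3769/5123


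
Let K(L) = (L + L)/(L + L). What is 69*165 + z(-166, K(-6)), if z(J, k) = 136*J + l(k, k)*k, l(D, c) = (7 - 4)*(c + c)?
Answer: -11185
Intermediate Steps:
K(L) = 1 (K(L) = (2*L)/((2*L)) = (2*L)*(1/(2*L)) = 1)
l(D, c) = 6*c (l(D, c) = 3*(2*c) = 6*c)
z(J, k) = 6*k² + 136*J (z(J, k) = 136*J + (6*k)*k = 136*J + 6*k² = 6*k² + 136*J)
69*165 + z(-166, K(-6)) = 69*165 + (6*1² + 136*(-166)) = 11385 + (6*1 - 22576) = 11385 + (6 - 22576) = 11385 - 22570 = -11185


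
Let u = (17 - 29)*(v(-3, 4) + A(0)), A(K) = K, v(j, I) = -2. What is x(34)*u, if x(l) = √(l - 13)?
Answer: 24*√21 ≈ 109.98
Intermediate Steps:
x(l) = √(-13 + l)
u = 24 (u = (17 - 29)*(-2 + 0) = -12*(-2) = 24)
x(34)*u = √(-13 + 34)*24 = √21*24 = 24*√21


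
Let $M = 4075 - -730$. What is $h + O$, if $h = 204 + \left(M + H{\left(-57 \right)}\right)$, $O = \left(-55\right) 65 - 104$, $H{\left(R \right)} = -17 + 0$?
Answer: $1313$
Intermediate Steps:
$H{\left(R \right)} = -17$
$M = 4805$ ($M = 4075 + 730 = 4805$)
$O = -3679$ ($O = -3575 - 104 = -3679$)
$h = 4992$ ($h = 204 + \left(4805 - 17\right) = 204 + 4788 = 4992$)
$h + O = 4992 - 3679 = 1313$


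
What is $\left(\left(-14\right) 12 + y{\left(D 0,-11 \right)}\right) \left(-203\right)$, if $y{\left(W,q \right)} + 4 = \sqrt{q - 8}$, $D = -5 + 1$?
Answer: $34916 - 203 i \sqrt{19} \approx 34916.0 - 884.86 i$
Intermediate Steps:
$D = -4$
$y{\left(W,q \right)} = -4 + \sqrt{-8 + q}$ ($y{\left(W,q \right)} = -4 + \sqrt{q - 8} = -4 + \sqrt{-8 + q}$)
$\left(\left(-14\right) 12 + y{\left(D 0,-11 \right)}\right) \left(-203\right) = \left(\left(-14\right) 12 - \left(4 - \sqrt{-8 - 11}\right)\right) \left(-203\right) = \left(-168 - \left(4 - \sqrt{-19}\right)\right) \left(-203\right) = \left(-168 - \left(4 - i \sqrt{19}\right)\right) \left(-203\right) = \left(-172 + i \sqrt{19}\right) \left(-203\right) = 34916 - 203 i \sqrt{19}$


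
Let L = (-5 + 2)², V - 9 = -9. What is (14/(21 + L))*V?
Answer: 0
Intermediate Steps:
V = 0 (V = 9 - 9 = 0)
L = 9 (L = (-3)² = 9)
(14/(21 + L))*V = (14/(21 + 9))*0 = (14/30)*0 = ((1/30)*14)*0 = (7/15)*0 = 0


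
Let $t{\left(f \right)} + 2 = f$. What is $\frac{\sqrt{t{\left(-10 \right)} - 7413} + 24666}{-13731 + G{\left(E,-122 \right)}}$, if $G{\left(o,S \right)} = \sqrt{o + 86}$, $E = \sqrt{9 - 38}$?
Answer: $- \frac{24666 + 15 i \sqrt{33}}{13731 - \sqrt{86 + i \sqrt{29}}} \approx -1.7976 - 0.0063177 i$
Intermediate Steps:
$t{\left(f \right)} = -2 + f$
$E = i \sqrt{29}$ ($E = \sqrt{-29} = i \sqrt{29} \approx 5.3852 i$)
$G{\left(o,S \right)} = \sqrt{86 + o}$
$\frac{\sqrt{t{\left(-10 \right)} - 7413} + 24666}{-13731 + G{\left(E,-122 \right)}} = \frac{\sqrt{\left(-2 - 10\right) - 7413} + 24666}{-13731 + \sqrt{86 + i \sqrt{29}}} = \frac{\sqrt{-12 - 7413} + 24666}{-13731 + \sqrt{86 + i \sqrt{29}}} = \frac{\sqrt{-7425} + 24666}{-13731 + \sqrt{86 + i \sqrt{29}}} = \frac{15 i \sqrt{33} + 24666}{-13731 + \sqrt{86 + i \sqrt{29}}} = \frac{24666 + 15 i \sqrt{33}}{-13731 + \sqrt{86 + i \sqrt{29}}}$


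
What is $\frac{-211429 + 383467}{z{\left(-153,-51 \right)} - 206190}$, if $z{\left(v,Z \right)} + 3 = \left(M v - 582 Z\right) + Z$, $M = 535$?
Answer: $- \frac{57346}{86139} \approx -0.66574$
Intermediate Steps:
$z{\left(v,Z \right)} = -3 - 581 Z + 535 v$ ($z{\left(v,Z \right)} = -3 - \left(- 535 v + 581 Z\right) = -3 - 581 Z + 535 v$)
$\frac{-211429 + 383467}{z{\left(-153,-51 \right)} - 206190} = \frac{-211429 + 383467}{\left(-3 - -29631 + 535 \left(-153\right)\right) - 206190} = \frac{172038}{\left(-3 + 29631 - 81855\right) - 206190} = \frac{172038}{-52227 - 206190} = \frac{172038}{-258417} = 172038 \left(- \frac{1}{258417}\right) = - \frac{57346}{86139}$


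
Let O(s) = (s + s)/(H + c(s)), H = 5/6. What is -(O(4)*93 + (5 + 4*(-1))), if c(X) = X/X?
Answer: -4475/11 ≈ -406.82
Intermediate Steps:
H = ⅚ (H = 5*(⅙) = ⅚ ≈ 0.83333)
c(X) = 1
O(s) = 12*s/11 (O(s) = (s + s)/(⅚ + 1) = (2*s)/(11/6) = (2*s)*(6/11) = 12*s/11)
-(O(4)*93 + (5 + 4*(-1))) = -(((12/11)*4)*93 + (5 + 4*(-1))) = -((48/11)*93 + (5 - 4)) = -(4464/11 + 1) = -1*4475/11 = -4475/11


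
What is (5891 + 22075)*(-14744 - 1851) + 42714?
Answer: -464053056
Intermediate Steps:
(5891 + 22075)*(-14744 - 1851) + 42714 = 27966*(-16595) + 42714 = -464095770 + 42714 = -464053056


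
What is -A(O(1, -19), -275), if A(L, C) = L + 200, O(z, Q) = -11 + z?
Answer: -190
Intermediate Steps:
A(L, C) = 200 + L
-A(O(1, -19), -275) = -(200 + (-11 + 1)) = -(200 - 10) = -1*190 = -190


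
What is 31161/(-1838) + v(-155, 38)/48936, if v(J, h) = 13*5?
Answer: -762387613/44972184 ≈ -16.952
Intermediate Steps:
v(J, h) = 65
31161/(-1838) + v(-155, 38)/48936 = 31161/(-1838) + 65/48936 = 31161*(-1/1838) + 65*(1/48936) = -31161/1838 + 65/48936 = -762387613/44972184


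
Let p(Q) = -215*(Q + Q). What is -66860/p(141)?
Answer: 6686/6063 ≈ 1.1028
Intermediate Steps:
p(Q) = -430*Q
-66860/p(141) = -66860/((-430*141)) = -66860/(-60630) = -66860*(-1/60630) = 6686/6063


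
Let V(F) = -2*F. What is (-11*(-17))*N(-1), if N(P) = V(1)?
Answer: -374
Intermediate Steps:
N(P) = -2 (N(P) = -2*1 = -2)
(-11*(-17))*N(-1) = -11*(-17)*(-2) = 187*(-2) = -374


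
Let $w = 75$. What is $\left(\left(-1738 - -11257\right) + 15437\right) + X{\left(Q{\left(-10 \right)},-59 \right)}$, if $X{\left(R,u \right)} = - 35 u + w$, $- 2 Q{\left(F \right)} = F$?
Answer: $27096$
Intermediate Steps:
$Q{\left(F \right)} = - \frac{F}{2}$
$X{\left(R,u \right)} = 75 - 35 u$ ($X{\left(R,u \right)} = - 35 u + 75 = 75 - 35 u$)
$\left(\left(-1738 - -11257\right) + 15437\right) + X{\left(Q{\left(-10 \right)},-59 \right)} = \left(\left(-1738 - -11257\right) + 15437\right) + \left(75 - -2065\right) = \left(\left(-1738 + 11257\right) + 15437\right) + \left(75 + 2065\right) = \left(9519 + 15437\right) + 2140 = 24956 + 2140 = 27096$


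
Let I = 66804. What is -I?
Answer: -66804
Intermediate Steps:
-I = -1*66804 = -66804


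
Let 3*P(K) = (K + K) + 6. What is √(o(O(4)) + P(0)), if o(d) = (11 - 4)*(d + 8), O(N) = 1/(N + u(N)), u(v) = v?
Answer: √942/4 ≈ 7.6730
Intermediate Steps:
P(K) = 2 + 2*K/3 (P(K) = ((K + K) + 6)/3 = (2*K + 6)/3 = (6 + 2*K)/3 = 2 + 2*K/3)
O(N) = 1/(2*N) (O(N) = 1/(N + N) = 1/(2*N))
o(d) = 56 + 7*d (o(d) = 7*(8 + d) = 56 + 7*d)
√(o(O(4)) + P(0)) = √((56 + 7*((½)/4)) + (2 + (⅔)*0)) = √((56 + 7*((½)*(¼))) + (2 + 0)) = √((56 + 7*(⅛)) + 2) = √((56 + 7/8) + 2) = √(455/8 + 2) = √(471/8) = √942/4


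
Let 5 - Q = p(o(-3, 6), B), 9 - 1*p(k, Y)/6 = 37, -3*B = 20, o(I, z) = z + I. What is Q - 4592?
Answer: -4419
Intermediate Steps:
o(I, z) = I + z
B = -20/3 (B = -⅓*20 = -20/3 ≈ -6.6667)
p(k, Y) = -168 (p(k, Y) = 54 - 6*37 = 54 - 222 = -168)
Q = 173 (Q = 5 - 1*(-168) = 5 + 168 = 173)
Q - 4592 = 173 - 4592 = -4419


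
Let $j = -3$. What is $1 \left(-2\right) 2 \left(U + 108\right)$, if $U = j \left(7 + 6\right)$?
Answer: $-276$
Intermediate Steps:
$U = -39$ ($U = - 3 \left(7 + 6\right) = \left(-3\right) 13 = -39$)
$1 \left(-2\right) 2 \left(U + 108\right) = 1 \left(-2\right) 2 \left(-39 + 108\right) = \left(-2\right) 2 \cdot 69 = \left(-4\right) 69 = -276$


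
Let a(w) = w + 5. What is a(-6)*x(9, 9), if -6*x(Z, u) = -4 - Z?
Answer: -13/6 ≈ -2.1667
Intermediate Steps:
x(Z, u) = ⅔ + Z/6 (x(Z, u) = -(-4 - Z)/6 = ⅔ + Z/6)
a(w) = 5 + w
a(-6)*x(9, 9) = (5 - 6)*(⅔ + (⅙)*9) = -(⅔ + 3/2) = -1*13/6 = -13/6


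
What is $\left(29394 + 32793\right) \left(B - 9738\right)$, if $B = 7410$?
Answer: $-144771336$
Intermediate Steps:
$\left(29394 + 32793\right) \left(B - 9738\right) = \left(29394 + 32793\right) \left(7410 - 9738\right) = 62187 \left(-2328\right) = -144771336$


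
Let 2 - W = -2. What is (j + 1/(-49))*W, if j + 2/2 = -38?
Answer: -7648/49 ≈ -156.08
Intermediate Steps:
W = 4 (W = 2 - 1*(-2) = 2 + 2 = 4)
j = -39 (j = -1 - 38 = -39)
(j + 1/(-49))*W = (-39 + 1/(-49))*4 = (-39 + 1*(-1/49))*4 = (-39 - 1/49)*4 = -1912/49*4 = -7648/49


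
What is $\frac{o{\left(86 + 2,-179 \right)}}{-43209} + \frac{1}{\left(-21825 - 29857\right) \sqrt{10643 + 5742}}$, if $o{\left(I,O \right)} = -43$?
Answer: $\frac{43}{43209} - \frac{\sqrt{16385}}{846809570} \approx 0.00099501$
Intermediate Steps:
$\frac{o{\left(86 + 2,-179 \right)}}{-43209} + \frac{1}{\left(-21825 - 29857\right) \sqrt{10643 + 5742}} = - \frac{43}{-43209} + \frac{1}{\left(-21825 - 29857\right) \sqrt{10643 + 5742}} = \left(-43\right) \left(- \frac{1}{43209}\right) + \frac{1}{\left(-51682\right) \sqrt{16385}} = \frac{43}{43209} - \frac{\frac{1}{16385} \sqrt{16385}}{51682} = \frac{43}{43209} - \frac{\sqrt{16385}}{846809570}$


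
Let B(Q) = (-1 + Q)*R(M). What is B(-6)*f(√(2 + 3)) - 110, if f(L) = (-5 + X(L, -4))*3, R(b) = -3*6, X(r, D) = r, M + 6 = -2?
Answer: -2000 + 378*√5 ≈ -1154.8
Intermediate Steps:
M = -8 (M = -6 - 2 = -8)
R(b) = -18
f(L) = -15 + 3*L (f(L) = (-5 + L)*3 = -15 + 3*L)
B(Q) = 18 - 18*Q (B(Q) = (-1 + Q)*(-18) = 18 - 18*Q)
B(-6)*f(√(2 + 3)) - 110 = (18 - 18*(-6))*(-15 + 3*√(2 + 3)) - 110 = (18 + 108)*(-15 + 3*√5) - 110 = 126*(-15 + 3*√5) - 110 = (-1890 + 378*√5) - 110 = -2000 + 378*√5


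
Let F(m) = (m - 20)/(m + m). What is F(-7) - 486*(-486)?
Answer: 3306771/14 ≈ 2.3620e+5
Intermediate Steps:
F(m) = (-20 + m)/(2*m) (F(m) = (-20 + m)/((2*m)) = (-20 + m)*(1/(2*m)) = (-20 + m)/(2*m))
F(-7) - 486*(-486) = (1/2)*(-20 - 7)/(-7) - 486*(-486) = (1/2)*(-1/7)*(-27) + 236196 = 27/14 + 236196 = 3306771/14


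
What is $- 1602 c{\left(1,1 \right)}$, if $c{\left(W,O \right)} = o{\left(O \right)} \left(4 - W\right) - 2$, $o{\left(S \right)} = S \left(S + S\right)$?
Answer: $-6408$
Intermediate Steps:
$o{\left(S \right)} = 2 S^{2}$ ($o{\left(S \right)} = S 2 S = 2 S^{2}$)
$c{\left(W,O \right)} = -2 + 2 O^{2} \left(4 - W\right)$ ($c{\left(W,O \right)} = 2 O^{2} \left(4 - W\right) - 2 = -2 + 2 O^{2} \left(4 - W\right)$)
$- 1602 c{\left(1,1 \right)} = - 1602 \left(-2 + 8 \cdot 1^{2} - 2 \cdot 1^{2}\right) = - 1602 \left(-2 + 8 \cdot 1 - 2 \cdot 1\right) = - 1602 \left(-2 + 8 - 2\right) = \left(-1602\right) 4 = -6408$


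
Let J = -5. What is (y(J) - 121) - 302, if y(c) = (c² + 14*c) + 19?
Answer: -449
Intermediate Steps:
y(c) = 19 + c² + 14*c
(y(J) - 121) - 302 = ((19 + (-5)² + 14*(-5)) - 121) - 302 = ((19 + 25 - 70) - 121) - 302 = (-26 - 121) - 302 = -147 - 302 = -449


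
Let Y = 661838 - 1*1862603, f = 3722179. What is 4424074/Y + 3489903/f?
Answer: -12276641961451/4469462266935 ≈ -2.7468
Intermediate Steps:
Y = -1200765 (Y = 661838 - 1862603 = -1200765)
4424074/Y + 3489903/f = 4424074/(-1200765) + 3489903/3722179 = 4424074*(-1/1200765) + 3489903*(1/3722179) = -4424074/1200765 + 3489903/3722179 = -12276641961451/4469462266935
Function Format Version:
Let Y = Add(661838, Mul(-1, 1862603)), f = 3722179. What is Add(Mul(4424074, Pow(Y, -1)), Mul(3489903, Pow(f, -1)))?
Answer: Rational(-12276641961451, 4469462266935) ≈ -2.7468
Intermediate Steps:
Y = -1200765 (Y = Add(661838, -1862603) = -1200765)
Add(Mul(4424074, Pow(Y, -1)), Mul(3489903, Pow(f, -1))) = Add(Mul(4424074, Pow(-1200765, -1)), Mul(3489903, Pow(3722179, -1))) = Add(Mul(4424074, Rational(-1, 1200765)), Mul(3489903, Rational(1, 3722179))) = Add(Rational(-4424074, 1200765), Rational(3489903, 3722179)) = Rational(-12276641961451, 4469462266935)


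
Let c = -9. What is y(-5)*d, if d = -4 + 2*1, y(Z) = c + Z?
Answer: 28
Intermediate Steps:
y(Z) = -9 + Z
d = -2 (d = -4 + 2 = -2)
y(-5)*d = (-9 - 5)*(-2) = -14*(-2) = 28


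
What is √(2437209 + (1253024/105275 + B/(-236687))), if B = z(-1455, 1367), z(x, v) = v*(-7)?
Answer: 2*√15131926096254786221755154/4983444785 ≈ 1561.2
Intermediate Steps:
z(x, v) = -7*v
B = -9569 (B = -7*1367 = -9569)
√(2437209 + (1253024/105275 + B/(-236687))) = √(2437209 + (1253024/105275 - 9569/(-236687))) = √(2437209 + (1253024*(1/105275) - 9569*(-1/236687))) = √(2437209 + (1253024/105275 + 9569/236687)) = √(2437209 + 297581867963/24917223925) = √(60728779986893288/24917223925) = 2*√15131926096254786221755154/4983444785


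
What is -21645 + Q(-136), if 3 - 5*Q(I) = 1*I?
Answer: -108086/5 ≈ -21617.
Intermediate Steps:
Q(I) = 3/5 - I/5
-21645 + Q(-136) = -21645 + (3/5 - 1/5*(-136)) = -21645 + (3/5 + 136/5) = -21645 + 139/5 = -108086/5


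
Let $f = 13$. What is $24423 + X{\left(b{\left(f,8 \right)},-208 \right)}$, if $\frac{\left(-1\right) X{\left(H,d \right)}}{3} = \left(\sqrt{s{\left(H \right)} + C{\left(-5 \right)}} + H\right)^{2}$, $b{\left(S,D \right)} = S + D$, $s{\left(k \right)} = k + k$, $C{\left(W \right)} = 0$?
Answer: $22974 - 126 \sqrt{42} \approx 22157.0$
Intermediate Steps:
$s{\left(k \right)} = 2 k$
$b{\left(S,D \right)} = D + S$
$X{\left(H,d \right)} = - 3 \left(H + \sqrt{2} \sqrt{H}\right)^{2}$ ($X{\left(H,d \right)} = - 3 \left(\sqrt{2 H + 0} + H\right)^{2} = - 3 \left(\sqrt{2 H} + H\right)^{2} = - 3 \left(\sqrt{2} \sqrt{H} + H\right)^{2} = - 3 \left(H + \sqrt{2} \sqrt{H}\right)^{2}$)
$24423 + X{\left(b{\left(f,8 \right)},-208 \right)} = 24423 - 3 \left(\left(8 + 13\right) + \sqrt{2} \sqrt{8 + 13}\right)^{2} = 24423 - 3 \left(21 + \sqrt{2} \sqrt{21}\right)^{2} = 24423 - 3 \left(21 + \sqrt{42}\right)^{2}$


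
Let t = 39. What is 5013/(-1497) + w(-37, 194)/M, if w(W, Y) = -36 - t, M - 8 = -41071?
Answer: -68578848/20490437 ≈ -3.3469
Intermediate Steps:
M = -41063 (M = 8 - 41071 = -41063)
w(W, Y) = -75 (w(W, Y) = -36 - 1*39 = -36 - 39 = -75)
5013/(-1497) + w(-37, 194)/M = 5013/(-1497) - 75/(-41063) = 5013*(-1/1497) - 75*(-1/41063) = -1671/499 + 75/41063 = -68578848/20490437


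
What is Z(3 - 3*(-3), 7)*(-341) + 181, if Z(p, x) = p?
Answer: -3911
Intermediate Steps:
Z(3 - 3*(-3), 7)*(-341) + 181 = (3 - 3*(-3))*(-341) + 181 = (3 + 9)*(-341) + 181 = 12*(-341) + 181 = -4092 + 181 = -3911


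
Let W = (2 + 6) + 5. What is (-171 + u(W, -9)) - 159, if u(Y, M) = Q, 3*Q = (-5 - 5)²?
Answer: -890/3 ≈ -296.67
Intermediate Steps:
W = 13 (W = 8 + 5 = 13)
Q = 100/3 (Q = (-5 - 5)²/3 = (⅓)*(-10)² = (⅓)*100 = 100/3 ≈ 33.333)
u(Y, M) = 100/3
(-171 + u(W, -9)) - 159 = (-171 + 100/3) - 159 = -413/3 - 159 = -890/3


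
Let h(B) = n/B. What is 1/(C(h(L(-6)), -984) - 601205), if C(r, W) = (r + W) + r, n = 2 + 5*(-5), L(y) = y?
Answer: -3/1806544 ≈ -1.6606e-6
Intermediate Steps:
n = -23 (n = 2 - 25 = -23)
h(B) = -23/B
C(r, W) = W + 2*r (C(r, W) = (W + r) + r = W + 2*r)
1/(C(h(L(-6)), -984) - 601205) = 1/((-984 + 2*(-23/(-6))) - 601205) = 1/((-984 + 2*(-23*(-1/6))) - 601205) = 1/((-984 + 2*(23/6)) - 601205) = 1/((-984 + 23/3) - 601205) = 1/(-2929/3 - 601205) = 1/(-1806544/3) = -3/1806544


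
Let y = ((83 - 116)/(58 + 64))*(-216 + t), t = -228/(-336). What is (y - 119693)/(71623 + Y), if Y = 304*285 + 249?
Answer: -408672331/541476992 ≈ -0.75474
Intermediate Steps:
t = 19/28 (t = -228*(-1/336) = 19/28 ≈ 0.67857)
y = 198957/3416 (y = ((83 - 116)/(58 + 64))*(-216 + 19/28) = -33/122*(-6029/28) = 198957/3416 ≈ 58.243)
Y = 86889 (Y = 86640 + 249 = 86889)
(y - 119693)/(71623 + Y) = (198957/3416 - 119693)/(71623 + 86889) = -408672331/3416/158512 = -408672331/3416*1/158512 = -408672331/541476992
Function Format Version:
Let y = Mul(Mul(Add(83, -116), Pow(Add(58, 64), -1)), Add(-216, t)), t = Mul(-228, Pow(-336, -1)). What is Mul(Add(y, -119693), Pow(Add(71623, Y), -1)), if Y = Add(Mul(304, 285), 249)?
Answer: Rational(-408672331, 541476992) ≈ -0.75474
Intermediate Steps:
t = Rational(19, 28) (t = Mul(-228, Rational(-1, 336)) = Rational(19, 28) ≈ 0.67857)
y = Rational(198957, 3416) (y = Mul(Mul(Add(83, -116), Pow(Add(58, 64), -1)), Add(-216, Rational(19, 28))) = Mul(Mul(-33, Pow(122, -1)), Rational(-6029, 28)) = Mul(Mul(-33, Rational(1, 122)), Rational(-6029, 28)) = Mul(Rational(-33, 122), Rational(-6029, 28)) = Rational(198957, 3416) ≈ 58.243)
Y = 86889 (Y = Add(86640, 249) = 86889)
Mul(Add(y, -119693), Pow(Add(71623, Y), -1)) = Mul(Add(Rational(198957, 3416), -119693), Pow(Add(71623, 86889), -1)) = Mul(Rational(-408672331, 3416), Pow(158512, -1)) = Mul(Rational(-408672331, 3416), Rational(1, 158512)) = Rational(-408672331, 541476992)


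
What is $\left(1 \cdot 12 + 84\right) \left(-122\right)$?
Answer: $-11712$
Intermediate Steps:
$\left(1 \cdot 12 + 84\right) \left(-122\right) = \left(12 + 84\right) \left(-122\right) = 96 \left(-122\right) = -11712$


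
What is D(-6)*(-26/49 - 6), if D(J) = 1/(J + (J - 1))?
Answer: 320/637 ≈ 0.50235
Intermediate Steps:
D(J) = 1/(-1 + 2*J) (D(J) = 1/(J + (-1 + J)) = 1/(-1 + 2*J))
D(-6)*(-26/49 - 6) = (-26/49 - 6)/(-1 + 2*(-6)) = (-26*1/49 - 6)/(-1 - 12) = (-26/49 - 6)/(-13) = -1/13*(-320/49) = 320/637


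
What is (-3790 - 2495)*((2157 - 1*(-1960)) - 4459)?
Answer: 2149470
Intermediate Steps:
(-3790 - 2495)*((2157 - 1*(-1960)) - 4459) = -6285*((2157 + 1960) - 4459) = -6285*(4117 - 4459) = -6285*(-342) = 2149470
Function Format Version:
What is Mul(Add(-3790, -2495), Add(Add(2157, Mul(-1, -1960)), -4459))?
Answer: 2149470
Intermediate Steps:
Mul(Add(-3790, -2495), Add(Add(2157, Mul(-1, -1960)), -4459)) = Mul(-6285, Add(Add(2157, 1960), -4459)) = Mul(-6285, Add(4117, -4459)) = Mul(-6285, -342) = 2149470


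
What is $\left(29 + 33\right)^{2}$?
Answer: $3844$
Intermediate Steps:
$\left(29 + 33\right)^{2} = 62^{2} = 3844$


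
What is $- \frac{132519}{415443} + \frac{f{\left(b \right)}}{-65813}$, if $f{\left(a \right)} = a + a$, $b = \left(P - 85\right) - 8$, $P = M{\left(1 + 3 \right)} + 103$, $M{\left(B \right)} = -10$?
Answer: $- \frac{163}{511} \approx -0.31898$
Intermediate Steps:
$P = 93$ ($P = -10 + 103 = 93$)
$b = 0$ ($b = \left(93 - 85\right) - 8 = 8 - 8 = 0$)
$f{\left(a \right)} = 2 a$
$- \frac{132519}{415443} + \frac{f{\left(b \right)}}{-65813} = - \frac{132519}{415443} + \frac{2 \cdot 0}{-65813} = \left(-132519\right) \frac{1}{415443} + 0 \left(- \frac{1}{65813}\right) = - \frac{163}{511} + 0 = - \frac{163}{511}$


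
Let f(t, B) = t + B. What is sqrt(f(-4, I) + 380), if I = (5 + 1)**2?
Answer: 2*sqrt(103) ≈ 20.298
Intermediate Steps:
I = 36 (I = 6**2 = 36)
f(t, B) = B + t
sqrt(f(-4, I) + 380) = sqrt((36 - 4) + 380) = sqrt(32 + 380) = sqrt(412) = 2*sqrt(103)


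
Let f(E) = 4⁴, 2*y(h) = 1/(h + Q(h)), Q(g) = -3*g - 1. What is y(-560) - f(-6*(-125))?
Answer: -572927/2238 ≈ -256.00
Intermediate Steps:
Q(g) = -1 - 3*g
y(h) = 1/(2*(-1 - 2*h)) (y(h) = 1/(2*(h + (-1 - 3*h))) = 1/(2*(-1 - 2*h)))
f(E) = 256
y(-560) - f(-6*(-125)) = -1/(2 + 4*(-560)) - 1*256 = -1/(2 - 2240) - 256 = -1/(-2238) - 256 = -1*(-1/2238) - 256 = 1/2238 - 256 = -572927/2238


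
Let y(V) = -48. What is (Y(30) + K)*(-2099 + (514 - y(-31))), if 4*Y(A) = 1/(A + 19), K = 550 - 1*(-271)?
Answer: -247329429/196 ≈ -1.2619e+6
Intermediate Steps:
K = 821 (K = 550 + 271 = 821)
Y(A) = 1/(4*(19 + A)) (Y(A) = 1/(4*(A + 19)) = 1/(4*(19 + A)))
(Y(30) + K)*(-2099 + (514 - y(-31))) = (1/(4*(19 + 30)) + 821)*(-2099 + (514 - 1*(-48))) = ((¼)/49 + 821)*(-2099 + (514 + 48)) = ((¼)*(1/49) + 821)*(-2099 + 562) = (1/196 + 821)*(-1537) = (160917/196)*(-1537) = -247329429/196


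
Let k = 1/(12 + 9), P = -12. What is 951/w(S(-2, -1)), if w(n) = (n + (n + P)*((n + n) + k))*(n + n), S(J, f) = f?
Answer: -19971/1024 ≈ -19.503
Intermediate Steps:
k = 1/21 ≈ 0.047619
w(n) = 2*n*(n + (-12 + n)*(1/21 + 2*n)) (w(n) = (n + (n - 12)*((n + n) + 1/21))*(n + n) = (n + (-12 + n)*(2*n + 1/21))*(2*n) = (n + (-12 + n)*(1/21 + 2*n))*(2*n) = 2*n*(n + (-12 + n)*(1/21 + 2*n)))
951/w(S(-2, -1)) = 951/(((4/21)*(-1)*(-6 - 241*(-1) + 21*(-1)**2))) = 951/(((4/21)*(-1)*(-6 + 241 + 21*1))) = 951/(((4/21)*(-1)*(-6 + 241 + 21))) = 951/(((4/21)*(-1)*256)) = 951/(-1024/21) = 951*(-21/1024) = -19971/1024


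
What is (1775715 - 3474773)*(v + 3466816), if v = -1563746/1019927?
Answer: -6007695238152877788/1019927 ≈ -5.8903e+12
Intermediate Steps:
v = -1563746/1019927 (v = -1563746*1/1019927 = -1563746/1019927 ≈ -1.5332)
(1775715 - 3474773)*(v + 3466816) = (1775715 - 3474773)*(-1563746/1019927 + 3466816) = -1699058*3535897678686/1019927 = -6007695238152877788/1019927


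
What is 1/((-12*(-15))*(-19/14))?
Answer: -7/1710 ≈ -0.0040936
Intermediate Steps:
1/((-12*(-15))*(-19/14)) = 1/(180*(-19*1/14)) = 1/(180*(-19/14)) = 1/(-1710/7) = -7/1710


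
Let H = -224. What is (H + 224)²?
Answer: 0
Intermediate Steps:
(H + 224)² = (-224 + 224)² = 0² = 0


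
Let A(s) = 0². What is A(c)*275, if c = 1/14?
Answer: 0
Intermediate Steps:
c = 1/14 ≈ 0.071429
A(s) = 0
A(c)*275 = 0*275 = 0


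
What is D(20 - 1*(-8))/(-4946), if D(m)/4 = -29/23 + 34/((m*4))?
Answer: 1233/1592612 ≈ 0.00077420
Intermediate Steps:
D(m) = -116/23 + 34/m (D(m) = 4*(-29/23 + 34/((m*4))) = 4*(-29*1/23 + 34/((4*m))) = 4*(-29/23 + 34*(1/(4*m))) = 4*(-29/23 + 17/(2*m)) = -116/23 + 34/m)
D(20 - 1*(-8))/(-4946) = (-116/23 + 34/(20 - 1*(-8)))/(-4946) = (-116/23 + 34/(20 + 8))*(-1/4946) = (-116/23 + 34/28)*(-1/4946) = (-116/23 + 34*(1/28))*(-1/4946) = (-116/23 + 17/14)*(-1/4946) = -1233/322*(-1/4946) = 1233/1592612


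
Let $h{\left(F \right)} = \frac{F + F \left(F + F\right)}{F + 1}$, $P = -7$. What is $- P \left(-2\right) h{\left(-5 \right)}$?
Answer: $\frac{315}{2} \approx 157.5$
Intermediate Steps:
$h{\left(F \right)} = \frac{F + 2 F^{2}}{1 + F}$ ($h{\left(F \right)} = \frac{F + F 2 F}{1 + F} = \frac{F + 2 F^{2}}{1 + F}$)
$- P \left(-2\right) h{\left(-5 \right)} = - \left(-7\right) \left(-2\right) \left(- \frac{5 \left(1 + 2 \left(-5\right)\right)}{1 - 5}\right) = - 14 \left(- \frac{5 \left(1 - 10\right)}{-4}\right) = - 14 \left(\left(-5\right) \left(- \frac{1}{4}\right) \left(-9\right)\right) = - \frac{14 \left(-45\right)}{4} = \left(-1\right) \left(- \frac{315}{2}\right) = \frac{315}{2}$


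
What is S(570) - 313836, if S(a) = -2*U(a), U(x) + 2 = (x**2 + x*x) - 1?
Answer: -1613430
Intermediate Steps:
U(x) = -3 + 2*x**2 (U(x) = -2 + ((x**2 + x*x) - 1) = -2 + ((x**2 + x**2) - 1) = -2 + (2*x**2 - 1) = -2 + (-1 + 2*x**2) = -3 + 2*x**2)
S(a) = 6 - 4*a**2 (S(a) = -2*(-3 + 2*a**2) = 6 - 4*a**2)
S(570) - 313836 = (6 - 4*570**2) - 313836 = (6 - 4*324900) - 313836 = (6 - 1299600) - 313836 = -1299594 - 313836 = -1613430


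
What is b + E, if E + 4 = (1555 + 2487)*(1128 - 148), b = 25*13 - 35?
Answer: 3961446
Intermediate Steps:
b = 290 (b = 325 - 35 = 290)
E = 3961156 (E = -4 + (1555 + 2487)*(1128 - 148) = -4 + 4042*980 = -4 + 3961160 = 3961156)
b + E = 290 + 3961156 = 3961446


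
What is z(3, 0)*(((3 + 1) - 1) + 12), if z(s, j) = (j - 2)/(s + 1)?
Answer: -15/2 ≈ -7.5000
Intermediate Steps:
z(s, j) = (-2 + j)/(1 + s)
z(3, 0)*(((3 + 1) - 1) + 12) = ((-2 + 0)/(1 + 3))*(((3 + 1) - 1) + 12) = (-2/4)*((4 - 1) + 12) = ((1/4)*(-2))*(3 + 12) = -1/2*15 = -15/2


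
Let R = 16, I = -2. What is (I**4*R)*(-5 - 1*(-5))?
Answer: 0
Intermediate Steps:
(I**4*R)*(-5 - 1*(-5)) = ((-2)**4*16)*(-5 - 1*(-5)) = (16*16)*(-5 + 5) = 256*0 = 0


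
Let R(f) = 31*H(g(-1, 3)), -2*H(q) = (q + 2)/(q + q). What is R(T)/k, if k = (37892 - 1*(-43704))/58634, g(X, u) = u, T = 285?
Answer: -4544135/489576 ≈ -9.2818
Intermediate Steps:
k = 40798/29317 (k = (37892 + 43704)*(1/58634) = 81596*(1/58634) = 40798/29317 ≈ 1.3916)
H(q) = -(2 + q)/(4*q) (H(q) = -(q + 2)/(2*(q + q)) = -(2 + q)/(2*(2*q)) = -(2 + q)*1/(2*q)/2 = -(2 + q)/(4*q))
R(f) = -155/12 (R(f) = 31*((¼)*(-2 - 1*3)/3) = 31*((¼)*(⅓)*(-2 - 3)) = 31*((¼)*(⅓)*(-5)) = 31*(-5/12) = -155/12)
R(T)/k = -155/(12*40798/29317) = -155/12*29317/40798 = -4544135/489576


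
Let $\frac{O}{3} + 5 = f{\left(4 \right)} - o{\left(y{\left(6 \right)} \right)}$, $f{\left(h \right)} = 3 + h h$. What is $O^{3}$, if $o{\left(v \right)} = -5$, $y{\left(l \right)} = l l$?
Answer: $185193$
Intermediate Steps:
$y{\left(l \right)} = l^{2}$
$f{\left(h \right)} = 3 + h^{2}$
$O = 57$ ($O = -15 + 3 \left(\left(3 + 4^{2}\right) - -5\right) = -15 + 3 \left(\left(3 + 16\right) + 5\right) = -15 + 3 \left(19 + 5\right) = -15 + 3 \cdot 24 = -15 + 72 = 57$)
$O^{3} = 57^{3} = 185193$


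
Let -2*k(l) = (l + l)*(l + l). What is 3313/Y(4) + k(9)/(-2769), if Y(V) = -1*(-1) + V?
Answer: 3058169/4615 ≈ 662.66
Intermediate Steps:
Y(V) = 1 + V
k(l) = -2*l**2 (k(l) = -(l + l)*(l + l)/2 = -2*l*2*l/2 = -2*l**2)
3313/Y(4) + k(9)/(-2769) = 3313/(1 + 4) - 2*9**2/(-2769) = 3313/5 - 2*81*(-1/2769) = 3313*(1/5) - 162*(-1/2769) = 3313/5 + 54/923 = 3058169/4615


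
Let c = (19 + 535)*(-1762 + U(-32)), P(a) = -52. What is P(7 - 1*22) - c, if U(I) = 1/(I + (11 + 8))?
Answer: 12689802/13 ≈ 9.7614e+5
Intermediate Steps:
U(I) = 1/(19 + I) (U(I) = 1/(I + 19) = 1/(19 + I))
c = -12690478/13 (c = (19 + 535)*(-1762 + 1/(19 - 32)) = 554*(-1762 + 1/(-13)) = 554*(-1762 - 1/13) = 554*(-22907/13) = -12690478/13 ≈ -9.7619e+5)
P(7 - 1*22) - c = -52 - 1*(-12690478/13) = -52 + 12690478/13 = 12689802/13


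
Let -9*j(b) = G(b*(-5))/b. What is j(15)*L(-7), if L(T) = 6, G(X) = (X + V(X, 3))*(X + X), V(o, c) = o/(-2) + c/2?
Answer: -240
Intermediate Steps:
V(o, c) = c/2 - o/2 (V(o, c) = o*(-½) + c*(½) = -o/2 + c/2 = c/2 - o/2)
G(X) = 2*X*(3/2 + X/2) (G(X) = (X + ((½)*3 - X/2))*(X + X) = (X + (3/2 - X/2))*(2*X) = (3/2 + X/2)*(2*X) = 2*X*(3/2 + X/2))
j(b) = 5/3 - 25*b/9 (j(b) = -(b*(-5))*(3 + b*(-5))/(9*b) = -(-5*b)*(3 - 5*b)/(9*b) = -(-5*b*(3 - 5*b))/(9*b) = -(-15 + 25*b)/9 = 5/3 - 25*b/9)
j(15)*L(-7) = (5/3 - 25/9*15)*6 = (5/3 - 125/3)*6 = -40*6 = -240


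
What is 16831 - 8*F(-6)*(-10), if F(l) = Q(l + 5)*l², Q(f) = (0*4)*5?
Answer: 16831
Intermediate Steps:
Q(f) = 0 (Q(f) = 0*5 = 0)
F(l) = 0 (F(l) = 0*l² = 0)
16831 - 8*F(-6)*(-10) = 16831 - 8*0*(-10) = 16831 + 0*(-10) = 16831 + 0 = 16831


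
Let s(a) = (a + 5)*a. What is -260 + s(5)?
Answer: -210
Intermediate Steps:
s(a) = a*(5 + a) (s(a) = (5 + a)*a = a*(5 + a))
-260 + s(5) = -260 + 5*(5 + 5) = -260 + 5*10 = -260 + 50 = -210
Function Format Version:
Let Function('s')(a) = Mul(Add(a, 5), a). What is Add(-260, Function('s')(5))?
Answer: -210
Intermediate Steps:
Function('s')(a) = Mul(a, Add(5, a)) (Function('s')(a) = Mul(Add(5, a), a) = Mul(a, Add(5, a)))
Add(-260, Function('s')(5)) = Add(-260, Mul(5, Add(5, 5))) = Add(-260, Mul(5, 10)) = Add(-260, 50) = -210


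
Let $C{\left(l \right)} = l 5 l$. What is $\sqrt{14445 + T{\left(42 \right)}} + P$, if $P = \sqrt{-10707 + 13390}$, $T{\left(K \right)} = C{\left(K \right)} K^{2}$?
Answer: $\sqrt{2683} + 15 \sqrt{69213} \approx 3998.1$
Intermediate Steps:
$C{\left(l \right)} = 5 l^{2}$ ($C{\left(l \right)} = 5 l l = 5 l^{2}$)
$T{\left(K \right)} = 5 K^{4}$ ($T{\left(K \right)} = 5 K^{2} K^{2} = 5 K^{4}$)
$P = \sqrt{2683} \approx 51.798$
$\sqrt{14445 + T{\left(42 \right)}} + P = \sqrt{14445 + 5 \cdot 42^{4}} + \sqrt{2683} = \sqrt{14445 + 5 \cdot 3111696} + \sqrt{2683} = \sqrt{14445 + 15558480} + \sqrt{2683} = \sqrt{15572925} + \sqrt{2683} = 15 \sqrt{69213} + \sqrt{2683} = \sqrt{2683} + 15 \sqrt{69213}$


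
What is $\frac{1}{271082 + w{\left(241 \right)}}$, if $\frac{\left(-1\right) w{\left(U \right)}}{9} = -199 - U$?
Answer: $\frac{1}{275042} \approx 3.6358 \cdot 10^{-6}$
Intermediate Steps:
$w{\left(U \right)} = 1791 + 9 U$ ($w{\left(U \right)} = - 9 \left(-199 - U\right) = 1791 + 9 U$)
$\frac{1}{271082 + w{\left(241 \right)}} = \frac{1}{271082 + \left(1791 + 9 \cdot 241\right)} = \frac{1}{271082 + \left(1791 + 2169\right)} = \frac{1}{271082 + 3960} = \frac{1}{275042}$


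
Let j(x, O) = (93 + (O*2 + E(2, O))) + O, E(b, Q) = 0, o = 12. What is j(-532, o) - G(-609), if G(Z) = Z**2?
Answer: -370752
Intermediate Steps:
j(x, O) = 93 + 3*O (j(x, O) = (93 + (O*2 + 0)) + O = (93 + (2*O + 0)) + O = (93 + 2*O) + O = 93 + 3*O)
j(-532, o) - G(-609) = (93 + 3*12) - 1*(-609)**2 = (93 + 36) - 1*370881 = 129 - 370881 = -370752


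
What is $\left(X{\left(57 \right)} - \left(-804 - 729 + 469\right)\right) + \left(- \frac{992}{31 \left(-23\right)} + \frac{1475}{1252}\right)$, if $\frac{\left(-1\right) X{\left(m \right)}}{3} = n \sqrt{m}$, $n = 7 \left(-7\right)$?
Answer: $\frac{30712933}{28796} + 147 \sqrt{57} \approx 2176.4$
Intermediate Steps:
$n = -49$
$X{\left(m \right)} = 147 \sqrt{m}$ ($X{\left(m \right)} = - 3 \left(- 49 \sqrt{m}\right) = 147 \sqrt{m}$)
$\left(X{\left(57 \right)} - \left(-804 - 729 + 469\right)\right) + \left(- \frac{992}{31 \left(-23\right)} + \frac{1475}{1252}\right) = \left(147 \sqrt{57} - \left(-804 - 729 + 469\right)\right) + \left(- \frac{992}{31 \left(-23\right)} + \frac{1475}{1252}\right) = \left(147 \sqrt{57} + \left(729 - \left(-804 + 469\right)\right)\right) + \left(- \frac{992}{-713} + 1475 \cdot \frac{1}{1252}\right) = \left(147 \sqrt{57} + \left(729 - -335\right)\right) + \left(\left(-992\right) \left(- \frac{1}{713}\right) + \frac{1475}{1252}\right) = \left(147 \sqrt{57} + \left(729 + 335\right)\right) + \left(\frac{32}{23} + \frac{1475}{1252}\right) = \left(147 \sqrt{57} + 1064\right) + \frac{73989}{28796} = \left(1064 + 147 \sqrt{57}\right) + \frac{73989}{28796} = \frac{30712933}{28796} + 147 \sqrt{57}$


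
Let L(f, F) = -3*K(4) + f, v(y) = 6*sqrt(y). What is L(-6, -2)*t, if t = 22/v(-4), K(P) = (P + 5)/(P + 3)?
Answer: 253*I/14 ≈ 18.071*I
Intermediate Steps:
K(P) = (5 + P)/(3 + P)
L(f, F) = -27/7 + f (L(f, F) = -3*(5 + 4)/(3 + 4) + f = -3*9/7 + f = -27/7 + f)
t = -11*I/6 (t = 22/((6*sqrt(-4))) = 22/((6*(2*I))) = 22/((12*I)) = 22*(-I/12) = -11*I/6 ≈ -1.8333*I)
L(-6, -2)*t = (-27/7 - 6)*(-11*I/6) = -(-253)*I/14 = 253*I/14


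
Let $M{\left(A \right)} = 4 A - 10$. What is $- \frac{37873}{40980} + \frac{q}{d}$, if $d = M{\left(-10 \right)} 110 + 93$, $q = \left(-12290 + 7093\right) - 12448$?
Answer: $\frac{518312789}{221578860} \approx 2.3392$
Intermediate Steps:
$M{\left(A \right)} = -10 + 4 A$
$q = -17645$ ($q = -5197 - 12448 = -17645$)
$d = -5407$ ($d = \left(-10 + 4 \left(-10\right)\right) 110 + 93 = \left(-10 - 40\right) 110 + 93 = \left(-50\right) 110 + 93 = -5500 + 93 = -5407$)
$- \frac{37873}{40980} + \frac{q}{d} = - \frac{37873}{40980} - \frac{17645}{-5407} = \left(-37873\right) \frac{1}{40980} - - \frac{17645}{5407} = - \frac{37873}{40980} + \frac{17645}{5407} = \frac{518312789}{221578860}$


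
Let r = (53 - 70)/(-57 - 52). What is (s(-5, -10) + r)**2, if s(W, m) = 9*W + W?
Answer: 29517489/11881 ≈ 2484.4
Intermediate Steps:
s(W, m) = 10*W
r = 17/109 (r = -17/(-109) = -17*(-1/109) = 17/109 ≈ 0.15596)
(s(-5, -10) + r)**2 = (10*(-5) + 17/109)**2 = (-50 + 17/109)**2 = (-5433/109)**2 = 29517489/11881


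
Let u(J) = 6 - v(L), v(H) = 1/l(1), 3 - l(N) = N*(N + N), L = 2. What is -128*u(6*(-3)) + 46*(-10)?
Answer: -1100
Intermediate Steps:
l(N) = 3 - 2*N**2 (l(N) = 3 - N*(N + N) = 3 - N*2*N = 3 - 2*N**2)
v(H) = 1 (v(H) = 1/(3 - 2*1**2) = 1/(3 - 2*1) = 1/(3 - 2) = 1/1 = 1)
u(J) = 5 (u(J) = 6 - 1*1 = 6 - 1 = 5)
-128*u(6*(-3)) + 46*(-10) = -128*5 + 46*(-10) = -640 - 460 = -1100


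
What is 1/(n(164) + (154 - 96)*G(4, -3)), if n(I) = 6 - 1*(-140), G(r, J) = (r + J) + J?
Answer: 1/30 ≈ 0.033333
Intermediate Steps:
G(r, J) = r + 2*J (G(r, J) = (J + r) + J = r + 2*J)
n(I) = 146 (n(I) = 6 + 140 = 146)
1/(n(164) + (154 - 96)*G(4, -3)) = 1/(146 + (154 - 96)*(4 + 2*(-3))) = 1/(146 + 58*(4 - 6)) = 1/(146 + 58*(-2)) = 1/(146 - 116) = 1/30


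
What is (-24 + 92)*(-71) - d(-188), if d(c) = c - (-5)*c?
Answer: -3700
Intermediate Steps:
d(c) = 6*c (d(c) = c + 5*c = 6*c)
(-24 + 92)*(-71) - d(-188) = (-24 + 92)*(-71) - 6*(-188) = 68*(-71) - 1*(-1128) = -4828 + 1128 = -3700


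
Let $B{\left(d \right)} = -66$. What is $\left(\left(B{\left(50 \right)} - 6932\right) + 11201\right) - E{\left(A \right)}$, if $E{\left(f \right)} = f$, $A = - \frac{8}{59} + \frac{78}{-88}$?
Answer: $\frac{10913641}{2596} \approx 4204.0$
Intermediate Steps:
$A = - \frac{2653}{2596}$ ($A = \left(-8\right) \frac{1}{59} + 78 \left(- \frac{1}{88}\right) = - \frac{8}{59} - \frac{39}{44} = - \frac{2653}{2596} \approx -1.022$)
$\left(\left(B{\left(50 \right)} - 6932\right) + 11201\right) - E{\left(A \right)} = \left(\left(-66 - 6932\right) + 11201\right) - - \frac{2653}{2596} = \left(-6998 + 11201\right) + \frac{2653}{2596} = 4203 + \frac{2653}{2596} = \frac{10913641}{2596}$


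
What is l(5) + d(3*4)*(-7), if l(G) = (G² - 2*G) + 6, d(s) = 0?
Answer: 21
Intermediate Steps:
l(G) = 6 + G² - 2*G
l(5) + d(3*4)*(-7) = (6 + 5² - 2*5) + 0*(-7) = (6 + 25 - 10) + 0 = 21 + 0 = 21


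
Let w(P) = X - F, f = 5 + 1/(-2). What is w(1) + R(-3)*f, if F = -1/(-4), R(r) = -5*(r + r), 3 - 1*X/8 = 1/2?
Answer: 619/4 ≈ 154.75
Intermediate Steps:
X = 20 (X = 24 - 8/2 = 24 - 8*½ = 24 - 4 = 20)
R(r) = -10*r
F = ¼ (F = -1*(-¼) = ¼ ≈ 0.25000)
f = 9/2 (f = 5 - ½ = 9/2 ≈ 4.5000)
w(P) = 79/4 (w(P) = 20 - 1*¼ = 20 - ¼ = 79/4)
w(1) + R(-3)*f = 79/4 - 10*(-3)*(9/2) = 79/4 + 30*(9/2) = 79/4 + 135 = 619/4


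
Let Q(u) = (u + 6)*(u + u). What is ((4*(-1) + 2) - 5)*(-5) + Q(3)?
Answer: 89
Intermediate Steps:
Q(u) = 2*u*(6 + u) (Q(u) = (6 + u)*(2*u) = 2*u*(6 + u))
((4*(-1) + 2) - 5)*(-5) + Q(3) = ((4*(-1) + 2) - 5)*(-5) + 2*3*(6 + 3) = ((-4 + 2) - 5)*(-5) + 2*3*9 = (-2 - 5)*(-5) + 54 = -7*(-5) + 54 = 35 + 54 = 89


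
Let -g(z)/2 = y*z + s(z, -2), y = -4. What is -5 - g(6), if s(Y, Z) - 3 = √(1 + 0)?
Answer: -45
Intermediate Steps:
s(Y, Z) = 4 (s(Y, Z) = 3 + √(1 + 0) = 3 + √1 = 3 + 1 = 4)
g(z) = -8 + 8*z (g(z) = -2*(-4*z + 4) = -2*(4 - 4*z) = -8 + 8*z)
-5 - g(6) = -5 - (-8 + 8*6) = -5 - (-8 + 48) = -5 - 1*40 = -5 - 40 = -45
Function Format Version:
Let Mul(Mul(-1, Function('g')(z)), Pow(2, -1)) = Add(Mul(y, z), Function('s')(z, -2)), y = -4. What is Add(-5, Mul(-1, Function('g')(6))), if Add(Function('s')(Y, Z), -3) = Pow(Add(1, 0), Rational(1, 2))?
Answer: -45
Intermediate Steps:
Function('s')(Y, Z) = 4 (Function('s')(Y, Z) = Add(3, Pow(Add(1, 0), Rational(1, 2))) = Add(3, Pow(1, Rational(1, 2))) = Add(3, 1) = 4)
Function('g')(z) = Add(-8, Mul(8, z)) (Function('g')(z) = Mul(-2, Add(Mul(-4, z), 4)) = Mul(-2, Add(4, Mul(-4, z))) = Add(-8, Mul(8, z)))
Add(-5, Mul(-1, Function('g')(6))) = Add(-5, Mul(-1, Add(-8, Mul(8, 6)))) = Add(-5, Mul(-1, Add(-8, 48))) = Add(-5, Mul(-1, 40)) = Add(-5, -40) = -45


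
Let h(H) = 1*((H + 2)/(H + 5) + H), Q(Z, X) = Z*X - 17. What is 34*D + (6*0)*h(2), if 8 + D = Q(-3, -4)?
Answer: -442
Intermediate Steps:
Q(Z, X) = -17 + X*Z (Q(Z, X) = X*Z - 17 = -17 + X*Z)
h(H) = H + (2 + H)/(5 + H) (h(H) = 1*((2 + H)/(5 + H) + H) = 1*(H + (2 + H)/(5 + H)) = H + (2 + H)/(5 + H))
D = -13 (D = -8 + (-17 - 4*(-3)) = -8 + (-17 + 12) = -8 - 5 = -13)
34*D + (6*0)*h(2) = 34*(-13) + (6*0)*((2 + 2**2 + 6*2)/(5 + 2)) = -442 + 0*((2 + 4 + 12)/7) = -442 + 0*((1/7)*18) = -442 + 0*(18/7) = -442 + 0 = -442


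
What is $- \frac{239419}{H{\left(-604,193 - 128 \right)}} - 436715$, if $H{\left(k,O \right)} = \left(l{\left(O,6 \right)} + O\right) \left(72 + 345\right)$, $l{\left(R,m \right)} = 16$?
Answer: $- \frac{14751161974}{33777} \approx -4.3672 \cdot 10^{5}$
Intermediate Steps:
$H{\left(k,O \right)} = 6672 + 417 O$ ($H{\left(k,O \right)} = \left(16 + O\right) \left(72 + 345\right) = \left(16 + O\right) 417 = 6672 + 417 O$)
$- \frac{239419}{H{\left(-604,193 - 128 \right)}} - 436715 = - \frac{239419}{6672 + 417 \left(193 - 128\right)} - 436715 = - \frac{239419}{6672 + 417 \cdot 65} - 436715 = - \frac{239419}{6672 + 27105} - 436715 = - \frac{239419}{33777} - 436715 = - \frac{14751161974}{33777}$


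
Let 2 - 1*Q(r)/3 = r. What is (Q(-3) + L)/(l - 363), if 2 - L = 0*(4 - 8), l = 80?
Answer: -17/283 ≈ -0.060071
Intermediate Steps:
Q(r) = 6 - 3*r
L = 2 (L = 2 - 0*(4 - 8) = 2 - 0*(-4) = 2 - 1*0 = 2 + 0 = 2)
(Q(-3) + L)/(l - 363) = ((6 - 3*(-3)) + 2)/(80 - 363) = ((6 + 9) + 2)/(-283) = (15 + 2)*(-1/283) = 17*(-1/283) = -17/283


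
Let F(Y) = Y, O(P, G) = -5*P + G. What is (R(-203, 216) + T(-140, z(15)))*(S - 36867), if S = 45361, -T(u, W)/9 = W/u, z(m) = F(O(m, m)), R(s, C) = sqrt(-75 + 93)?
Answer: -229338/7 + 25482*sqrt(2) ≈ 3274.4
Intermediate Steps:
O(P, G) = G - 5*P
R(s, C) = 3*sqrt(2) (R(s, C) = sqrt(18) = 3*sqrt(2))
z(m) = -4*m (z(m) = m - 5*m = -4*m)
T(u, W) = -9*W/u
(R(-203, 216) + T(-140, z(15)))*(S - 36867) = (3*sqrt(2) - 9*(-4*15)/(-140))*(45361 - 36867) = (3*sqrt(2) - 9*(-60)*(-1/140))*8494 = (3*sqrt(2) - 27/7)*8494 = (-27/7 + 3*sqrt(2))*8494 = -229338/7 + 25482*sqrt(2)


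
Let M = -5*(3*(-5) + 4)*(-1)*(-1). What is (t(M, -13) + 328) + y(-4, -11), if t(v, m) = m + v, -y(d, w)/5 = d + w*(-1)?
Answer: 335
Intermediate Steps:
y(d, w) = -5*d + 5*w (y(d, w) = -5*(d + w*(-1)) = -5*(d - w) = -5*d + 5*w)
M = 55 (M = -5*(-15 + 4)*(-1)*(-1) = -(-55)*(-1)*(-1) = -5*11*(-1) = -55*(-1) = 55)
(t(M, -13) + 328) + y(-4, -11) = ((-13 + 55) + 328) + (-5*(-4) + 5*(-11)) = (42 + 328) + (20 - 55) = 370 - 35 = 335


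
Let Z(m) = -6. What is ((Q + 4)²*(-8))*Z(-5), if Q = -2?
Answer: 192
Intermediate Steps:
((Q + 4)²*(-8))*Z(-5) = ((-2 + 4)²*(-8))*(-6) = (2²*(-8))*(-6) = (4*(-8))*(-6) = -32*(-6) = 192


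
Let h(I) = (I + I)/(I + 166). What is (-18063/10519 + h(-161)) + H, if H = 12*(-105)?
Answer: -69747133/52595 ≈ -1326.1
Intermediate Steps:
h(I) = 2*I/(166 + I) (h(I) = (2*I)/(166 + I) = 2*I/(166 + I))
H = -1260
(-18063/10519 + h(-161)) + H = (-18063/10519 + 2*(-161)/(166 - 161)) - 1260 = (-18063*1/10519 + 2*(-161)/5) - 1260 = (-18063/10519 + 2*(-161)*(1/5)) - 1260 = (-18063/10519 - 322/5) - 1260 = -3477433/52595 - 1260 = -69747133/52595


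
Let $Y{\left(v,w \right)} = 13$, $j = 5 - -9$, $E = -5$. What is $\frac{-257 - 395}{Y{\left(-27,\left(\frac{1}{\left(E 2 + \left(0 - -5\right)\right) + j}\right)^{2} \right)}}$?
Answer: $- \frac{652}{13} \approx -50.154$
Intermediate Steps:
$j = 14$ ($j = 5 + 9 = 14$)
$\frac{-257 - 395}{Y{\left(-27,\left(\frac{1}{\left(E 2 + \left(0 - -5\right)\right) + j}\right)^{2} \right)}} = \frac{-257 - 395}{13} = \left(-652\right) \frac{1}{13} = - \frac{652}{13}$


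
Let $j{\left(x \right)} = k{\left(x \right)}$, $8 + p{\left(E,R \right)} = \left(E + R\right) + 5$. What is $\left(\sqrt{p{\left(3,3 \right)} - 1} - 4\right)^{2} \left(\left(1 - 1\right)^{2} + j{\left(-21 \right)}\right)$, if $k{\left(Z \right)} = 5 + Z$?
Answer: $-288 + 128 \sqrt{2} \approx -106.98$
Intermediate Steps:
$p{\left(E,R \right)} = -3 + E + R$ ($p{\left(E,R \right)} = -8 + \left(\left(E + R\right) + 5\right) = -8 + \left(5 + E + R\right) = -3 + E + R$)
$j{\left(x \right)} = 5 + x$
$\left(\sqrt{p{\left(3,3 \right)} - 1} - 4\right)^{2} \left(\left(1 - 1\right)^{2} + j{\left(-21 \right)}\right) = \left(\sqrt{\left(-3 + 3 + 3\right) - 1} - 4\right)^{2} \left(\left(1 - 1\right)^{2} + \left(5 - 21\right)\right) = \left(\sqrt{3 - 1} - 4\right)^{2} \left(0^{2} - 16\right) = \left(\sqrt{2} - 4\right)^{2} \left(0 - 16\right) = \left(-4 + \sqrt{2}\right)^{2} \left(-16\right) = - 16 \left(-4 + \sqrt{2}\right)^{2}$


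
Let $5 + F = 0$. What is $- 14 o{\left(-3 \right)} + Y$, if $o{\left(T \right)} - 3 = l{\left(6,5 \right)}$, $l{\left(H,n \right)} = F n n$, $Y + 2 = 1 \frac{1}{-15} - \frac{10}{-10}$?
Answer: $\frac{25604}{15} \approx 1706.9$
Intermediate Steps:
$F = -5$ ($F = -5 + 0 = -5$)
$Y = - \frac{16}{15}$ ($Y = -2 + \left(1 \frac{1}{-15} - \frac{10}{-10}\right) = -2 + \left(1 \left(- \frac{1}{15}\right) - -1\right) = -2 + \left(- \frac{1}{15} + 1\right) = -2 + \frac{14}{15} = - \frac{16}{15} \approx -1.0667$)
$l{\left(H,n \right)} = - 5 n^{2}$ ($l{\left(H,n \right)} = - 5 n n = - 5 n^{2}$)
$o{\left(T \right)} = -122$ ($o{\left(T \right)} = 3 - 5 \cdot 5^{2} = 3 - 125 = -122$)
$- 14 o{\left(-3 \right)} + Y = \left(-14\right) \left(-122\right) - \frac{16}{15} = 1708 - \frac{16}{15} = \frac{25604}{15}$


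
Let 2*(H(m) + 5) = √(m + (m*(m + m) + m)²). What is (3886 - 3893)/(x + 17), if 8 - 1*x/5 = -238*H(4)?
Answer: -41251/425505051 - 41650*√13/425505051 ≈ -0.00044987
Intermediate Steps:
H(m) = -5 + √(m + (m + 2*m²)²)/2 (H(m) = -5 + √(m + (m*(m + m) + m)²)/2 = -5 + √(m + (m*(2*m) + m)²)/2 = -5 + √(m + (2*m² + m)²)/2 = -5 + √(m + (m + 2*m²)²)/2)
x = -5910 + 5950*√13 (x = 40 - (-1190)*(-5 + √(4*(1 + 4*(1 + 2*4)²))/2) = 40 - (-1190)*(-5 + √(4*(1 + 4*(1 + 8)²))/2) = 40 - (-1190)*(-5 + √(4*(1 + 4*9²))/2) = 40 - (-1190)*(-5 + √(4*(1 + 4*81))/2) = 40 - (-1190)*(-5 + √(4*(1 + 324))/2) = 40 - (-1190)*(-5 + √(4*325)/2) = 40 - (-1190)*(-5 + √1300/2) = 40 - (-1190)*(-5 + (10*√13)/2) = 40 - (-1190)*(-5 + 5*√13) = 40 - 5*(1190 - 1190*√13) = 40 + (-5950 + 5950*√13) = -5910 + 5950*√13 ≈ 15543.)
(3886 - 3893)/(x + 17) = (3886 - 3893)/((-5910 + 5950*√13) + 17) = -7/(-5893 + 5950*√13)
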